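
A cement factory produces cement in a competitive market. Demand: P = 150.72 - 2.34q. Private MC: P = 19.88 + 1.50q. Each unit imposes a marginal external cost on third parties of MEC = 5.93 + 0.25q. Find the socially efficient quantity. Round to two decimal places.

q* = 30.54

Social marginal cost = private MC + MEC = 25.81 + 1.75q.
Set SMC = demand: 25.81 + 1.75q = 150.72 - 2.34q → q* = 30.5403.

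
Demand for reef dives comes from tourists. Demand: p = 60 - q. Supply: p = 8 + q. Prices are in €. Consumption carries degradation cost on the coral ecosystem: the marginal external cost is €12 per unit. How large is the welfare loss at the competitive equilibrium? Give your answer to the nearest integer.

DWL = €36

Market equilibrium (private): 8 + q = 60 - q → q_m = 26.0000.
Social marginal benefit = demand − MEC = 48 - q.
Set SMB = MC: 48 - q = 8 + q → q* = 20.0000.
Height of the DWL triangle at q_m is MC(q_m) − SMB(q_m) = MEC(q_m) = 12.0000.
DWL = ½ × 6.0000 × 12.0000 = 36.0000.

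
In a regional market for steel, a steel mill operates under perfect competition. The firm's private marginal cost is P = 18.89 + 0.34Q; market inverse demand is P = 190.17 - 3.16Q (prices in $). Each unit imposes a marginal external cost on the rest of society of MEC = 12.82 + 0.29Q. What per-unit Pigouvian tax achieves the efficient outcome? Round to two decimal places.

Social marginal cost = private MC + MEC = 31.71 + 0.63Q.
Set SMC = demand: 31.71 + 0.63Q = 190.17 - 3.16Q → Q* = 41.8100.
The Pigouvian tax equals MEC at Q*: 12.82 + 0.29×41.8100 = 24.9449.

tax = $24.94 per unit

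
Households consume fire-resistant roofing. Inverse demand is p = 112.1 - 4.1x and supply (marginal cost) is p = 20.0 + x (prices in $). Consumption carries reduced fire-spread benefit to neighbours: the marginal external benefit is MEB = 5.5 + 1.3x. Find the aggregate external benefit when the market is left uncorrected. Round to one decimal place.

Market equilibrium (private): 20.0 + x = 112.1 - 4.1x → x_m = 18.0588.
Total external benefit = ∫₀^{x_m} (5.5 + 1.3x) dx = 5.5×18.0588 + ½×1.3×18.0588² = 311.3016.

$311.3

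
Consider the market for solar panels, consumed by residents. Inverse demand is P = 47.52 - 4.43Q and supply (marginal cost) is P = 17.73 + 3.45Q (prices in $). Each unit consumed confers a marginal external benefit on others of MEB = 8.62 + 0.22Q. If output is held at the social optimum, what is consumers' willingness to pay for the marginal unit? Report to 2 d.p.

P = $25.31

Social marginal benefit = demand + MEB = 56.14 - 4.21Q.
Set SMB = MC: 56.14 - 4.21Q = 17.73 + 3.45Q → Q* = 5.0144.
Consumer price on the demand curve at Q*: 47.52 − 4.43×5.0144 = 25.3062.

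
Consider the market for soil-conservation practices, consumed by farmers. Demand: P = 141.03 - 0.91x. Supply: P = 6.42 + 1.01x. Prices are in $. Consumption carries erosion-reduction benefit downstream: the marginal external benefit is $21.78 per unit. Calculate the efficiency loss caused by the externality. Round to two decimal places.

DWL = $123.53

Market equilibrium (private): 6.42 + 1.01x = 141.03 - 0.91x → x_m = 70.1094.
Social marginal benefit = demand + MEB = 162.81 - 0.91x.
Set SMB = MC: 162.81 - 0.91x = 6.42 + 1.01x → x* = 81.4531.
Height of the DWL triangle at x_m is SMB(x_m) − MC(x_m) = MEB(x_m) = 21.7800.
DWL = ½ × 11.3437 × 21.7800 = 123.5329.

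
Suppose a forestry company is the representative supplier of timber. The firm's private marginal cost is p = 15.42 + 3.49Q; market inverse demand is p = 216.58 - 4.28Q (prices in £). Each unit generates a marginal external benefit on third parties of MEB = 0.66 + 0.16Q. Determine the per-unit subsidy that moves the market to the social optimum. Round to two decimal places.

Social marginal cost = private MC − MEB = 14.76 + 3.33Q.
Set SMC = demand: 14.76 + 3.33Q = 216.58 - 4.28Q → Q* = 26.5204.
The Pigouvian subsidy equals MEB at Q*: 0.66 + 0.16×26.5204 = 4.9033.

subsidy = £4.90 per unit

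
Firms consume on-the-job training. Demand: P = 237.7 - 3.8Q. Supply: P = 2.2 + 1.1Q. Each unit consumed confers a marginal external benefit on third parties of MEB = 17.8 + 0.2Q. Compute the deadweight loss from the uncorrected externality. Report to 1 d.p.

DWL = 79.9

Market equilibrium (private): 2.2 + 1.1Q = 237.7 - 3.8Q → Q_m = 48.0612.
Social marginal benefit = demand + MEB = 255.5 - 3.6Q.
Set SMB = MC: 255.5 - 3.6Q = 2.2 + 1.1Q → Q* = 53.8936.
Height of the DWL triangle at Q_m is SMB(Q_m) − MC(Q_m) = MEB(Q_m) = 27.4122.
DWL = ½ × 5.8324 × 27.4122 = 79.9395.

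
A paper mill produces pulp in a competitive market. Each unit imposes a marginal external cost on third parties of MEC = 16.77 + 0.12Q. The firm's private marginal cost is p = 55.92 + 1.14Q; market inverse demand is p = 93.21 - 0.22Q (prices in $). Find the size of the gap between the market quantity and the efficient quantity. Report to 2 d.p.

Market equilibrium (private): 55.92 + 1.14Q = 93.21 - 0.22Q → Q_m = 27.4191.
Social marginal cost = private MC + MEC = 72.69 + 1.26Q.
Set SMC = demand: 72.69 + 1.26Q = 93.21 - 0.22Q → Q* = 13.8649.
Gap = |27.4191 − 13.8649| = 13.5542.

13.55 units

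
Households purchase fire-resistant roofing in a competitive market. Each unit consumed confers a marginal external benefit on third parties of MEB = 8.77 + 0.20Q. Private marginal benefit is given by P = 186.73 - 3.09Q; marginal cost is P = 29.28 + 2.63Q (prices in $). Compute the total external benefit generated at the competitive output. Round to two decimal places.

Market equilibrium (private): 29.28 + 2.63Q = 186.73 - 3.09Q → Q_m = 27.5262.
Total external benefit = ∫₀^{Q_m} (8.77 + 0.20Q) dQ = 8.77×27.5262 + ½×0.20×27.5262² = 317.1739.

$317.17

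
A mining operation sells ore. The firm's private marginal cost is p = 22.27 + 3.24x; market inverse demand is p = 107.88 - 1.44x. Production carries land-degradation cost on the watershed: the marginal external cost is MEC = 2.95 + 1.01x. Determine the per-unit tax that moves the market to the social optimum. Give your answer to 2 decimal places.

Social marginal cost = private MC + MEC = 25.22 + 4.25x.
Set SMC = demand: 25.22 + 4.25x = 107.88 - 1.44x → x* = 14.5272.
The Pigouvian tax equals MEC at x*: 2.95 + 1.01×14.5272 = 17.6225.

tax = 17.62 per unit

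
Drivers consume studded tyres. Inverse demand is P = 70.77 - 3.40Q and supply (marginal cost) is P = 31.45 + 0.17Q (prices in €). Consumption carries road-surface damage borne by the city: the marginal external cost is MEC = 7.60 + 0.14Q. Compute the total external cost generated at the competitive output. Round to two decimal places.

Market equilibrium (private): 31.45 + 0.17Q = 70.77 - 3.40Q → Q_m = 11.0140.
Total external cost = ∫₀^{Q_m} (7.60 + 0.14Q) dQ = 7.60×11.0140 + ½×0.14×11.0140² = 92.1980.

€92.20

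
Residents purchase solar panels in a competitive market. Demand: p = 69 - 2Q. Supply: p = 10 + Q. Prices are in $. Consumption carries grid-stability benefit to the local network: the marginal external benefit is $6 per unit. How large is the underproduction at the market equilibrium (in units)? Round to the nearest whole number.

2 units

Market equilibrium (private): 10 + Q = 69 - 2Q → Q_m = 19.6667.
Social marginal benefit = demand + MEB = 75 - 2Q.
Set SMB = MC: 75 - 2Q = 10 + Q → Q* = 21.6667.
Gap = |19.6667 − 21.6667| = 2.0000.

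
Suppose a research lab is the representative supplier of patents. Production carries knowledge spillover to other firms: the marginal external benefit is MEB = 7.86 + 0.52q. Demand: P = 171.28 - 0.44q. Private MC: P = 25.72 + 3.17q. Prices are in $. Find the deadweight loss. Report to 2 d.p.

Market equilibrium (private): 25.72 + 3.17q = 171.28 - 0.44q → q_m = 40.3213.
Social marginal cost = private MC − MEB = 17.86 + 2.65q.
Set SMC = demand: 17.86 + 2.65q = 171.28 - 0.44q → q* = 49.6505.
Between q* and q_m the wedge demand − SMC runs linearly from 0 to MEB(q_m), so the loss is a triangle.
DWL = ½ × 9.3292 × 28.8271 = 134.4669.

DWL = $134.47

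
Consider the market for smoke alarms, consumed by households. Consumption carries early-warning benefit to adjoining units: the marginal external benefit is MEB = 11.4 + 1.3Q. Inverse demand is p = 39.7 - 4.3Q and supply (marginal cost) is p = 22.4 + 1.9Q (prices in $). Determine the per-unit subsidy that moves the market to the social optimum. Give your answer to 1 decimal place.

subsidy = $19.0 per unit

Social marginal benefit = demand + MEB = 51.1 - 3.0Q.
Set SMB = MC: 51.1 - 3.0Q = 22.4 + 1.9Q → Q* = 5.8571.
The Pigouvian subsidy equals MEB at Q*: 11.4 + 1.3×5.8571 = 19.0142.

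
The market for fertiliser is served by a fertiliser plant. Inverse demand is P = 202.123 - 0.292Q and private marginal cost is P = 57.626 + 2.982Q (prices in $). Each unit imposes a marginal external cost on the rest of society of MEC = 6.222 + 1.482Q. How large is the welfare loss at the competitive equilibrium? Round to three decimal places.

Market equilibrium (private): 57.626 + 2.982Q = 202.123 - 0.292Q → Q_m = 44.1347.
Social marginal cost = private MC + MEC = 63.848 + 4.464Q.
Set SMC = demand: 63.848 + 4.464Q = 202.123 - 0.292Q → Q* = 29.0738.
Height of the DWL triangle at Q_m is SMC(Q_m) − demand(Q_m) = MEC(Q_m) = 71.6296.
DWL = ½ × 15.0609 × 71.6296 = 539.4031.

DWL = $539.403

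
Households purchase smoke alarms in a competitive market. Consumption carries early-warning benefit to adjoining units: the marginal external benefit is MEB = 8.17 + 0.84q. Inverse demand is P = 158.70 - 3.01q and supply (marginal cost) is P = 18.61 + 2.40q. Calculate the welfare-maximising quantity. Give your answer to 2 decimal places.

Social marginal benefit = demand + MEB = 166.87 - 2.17q.
Set SMB = MC: 166.87 - 2.17q = 18.61 + 2.40q → q* = 32.4420.

q* = 32.44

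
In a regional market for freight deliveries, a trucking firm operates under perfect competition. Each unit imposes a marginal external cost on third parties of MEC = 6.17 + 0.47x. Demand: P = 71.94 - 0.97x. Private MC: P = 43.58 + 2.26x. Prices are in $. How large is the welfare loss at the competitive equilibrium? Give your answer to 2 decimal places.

Market equilibrium (private): 43.58 + 2.26x = 71.94 - 0.97x → x_m = 8.7802.
Social marginal cost = private MC + MEC = 49.75 + 2.73x.
Set SMC = demand: 49.75 + 2.73x = 71.94 - 0.97x → x* = 5.9973.
The loss is the area between SMC and demand from x* to x_m; with linear curves that's a triangle of height MEC(x_m).
DWL = ½ × 2.7829 × 10.2967 = 14.3273.

DWL = $14.33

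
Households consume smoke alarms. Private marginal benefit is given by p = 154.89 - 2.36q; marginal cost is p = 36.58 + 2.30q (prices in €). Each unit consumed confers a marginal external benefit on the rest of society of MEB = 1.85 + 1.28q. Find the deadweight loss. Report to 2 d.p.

DWL = €174.52

Market equilibrium (private): 36.58 + 2.30q = 154.89 - 2.36q → q_m = 25.3884.
Social marginal benefit = demand + MEB = 156.74 - 1.08q.
Set SMB = MC: 156.74 - 1.08q = 36.58 + 2.30q → q* = 35.5503.
The welfare-loss triangle has base |q_m − q*| and height MEB(q_m) (the vertical gap between SMB and MC is zero at q* and MEB at q_m).
DWL = ½ × 10.1619 × 34.3472 = 174.5164.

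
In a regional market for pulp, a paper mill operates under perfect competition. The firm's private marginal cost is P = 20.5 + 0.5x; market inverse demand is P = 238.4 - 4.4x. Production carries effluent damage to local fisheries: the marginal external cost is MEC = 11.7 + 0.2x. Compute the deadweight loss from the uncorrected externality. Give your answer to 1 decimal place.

DWL = 41.6

Market equilibrium (private): 20.5 + 0.5x = 238.4 - 4.4x → x_m = 44.4694.
Social marginal cost = private MC + MEC = 32.2 + 0.7x.
Set SMC = demand: 32.2 + 0.7x = 238.4 - 4.4x → x* = 40.4314.
Height of the DWL triangle at x_m is SMC(x_m) − demand(x_m) = MEC(x_m) = 20.5939.
DWL = ½ × 4.0380 × 20.5939 = 41.5791.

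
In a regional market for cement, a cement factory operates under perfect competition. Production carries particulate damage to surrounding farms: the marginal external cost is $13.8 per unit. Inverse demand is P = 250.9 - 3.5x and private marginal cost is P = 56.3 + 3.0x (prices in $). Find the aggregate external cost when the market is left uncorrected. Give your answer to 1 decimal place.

$413.2

Market equilibrium (private): 56.3 + 3.0x = 250.9 - 3.5x → x_m = 29.9385.
Total external cost = MEC × x_m = 13.8 × 29.9385 = 413.1513.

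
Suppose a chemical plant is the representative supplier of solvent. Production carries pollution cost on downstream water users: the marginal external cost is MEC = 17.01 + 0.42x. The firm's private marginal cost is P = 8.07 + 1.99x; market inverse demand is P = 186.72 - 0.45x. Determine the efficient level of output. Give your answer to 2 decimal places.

Social marginal cost = private MC + MEC = 25.08 + 2.41x.
Set SMC = demand: 25.08 + 2.41x = 186.72 - 0.45x → x* = 56.5175.

x* = 56.52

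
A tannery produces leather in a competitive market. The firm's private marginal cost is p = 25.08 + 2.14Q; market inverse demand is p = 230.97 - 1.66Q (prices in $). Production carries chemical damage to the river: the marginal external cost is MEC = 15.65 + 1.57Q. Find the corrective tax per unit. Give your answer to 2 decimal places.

tax = $71.27 per unit

Social marginal cost = private MC + MEC = 40.73 + 3.71Q.
Set SMC = demand: 40.73 + 3.71Q = 230.97 - 1.66Q → Q* = 35.4264.
The Pigouvian tax equals MEC at Q*: 15.65 + 1.57×35.4264 = 71.2694.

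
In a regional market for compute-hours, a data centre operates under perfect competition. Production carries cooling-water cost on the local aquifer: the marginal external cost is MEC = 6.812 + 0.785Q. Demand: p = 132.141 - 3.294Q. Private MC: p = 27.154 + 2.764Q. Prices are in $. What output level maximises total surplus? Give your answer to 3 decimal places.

Q* = 14.347

Social marginal cost = private MC + MEC = 33.966 + 3.549Q.
Set SMC = demand: 33.966 + 3.549Q = 132.141 - 3.294Q → Q* = 14.3468.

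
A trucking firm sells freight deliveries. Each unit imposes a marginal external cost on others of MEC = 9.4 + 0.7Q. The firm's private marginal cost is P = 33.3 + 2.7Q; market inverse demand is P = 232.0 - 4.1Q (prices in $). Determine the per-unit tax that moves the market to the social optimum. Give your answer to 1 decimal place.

tax = $27.1 per unit

Social marginal cost = private MC + MEC = 42.7 + 3.4Q.
Set SMC = demand: 42.7 + 3.4Q = 232.0 - 4.1Q → Q* = 25.2400.
The Pigouvian tax equals MEC at Q*: 9.4 + 0.7×25.2400 = 27.0680.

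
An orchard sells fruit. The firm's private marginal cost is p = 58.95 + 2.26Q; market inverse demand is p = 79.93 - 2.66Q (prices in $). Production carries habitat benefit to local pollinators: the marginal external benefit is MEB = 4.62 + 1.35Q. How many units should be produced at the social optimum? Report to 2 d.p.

Social marginal cost = private MC − MEB = 54.33 + 0.91Q.
Set SMC = demand: 54.33 + 0.91Q = 79.93 - 2.66Q → Q* = 7.1709.

Q* = 7.17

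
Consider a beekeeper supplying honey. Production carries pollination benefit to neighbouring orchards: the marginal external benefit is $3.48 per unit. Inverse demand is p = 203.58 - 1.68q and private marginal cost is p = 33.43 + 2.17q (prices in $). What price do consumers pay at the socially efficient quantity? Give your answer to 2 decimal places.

P = $127.81

Social marginal cost = private MC − MEB = 29.95 + 2.17q.
Set SMC = demand: 29.95 + 2.17q = 203.58 - 1.68q → q* = 45.0987.
Consumer price on the demand curve at q*: 203.58 − 1.68×45.0987 = 127.8142.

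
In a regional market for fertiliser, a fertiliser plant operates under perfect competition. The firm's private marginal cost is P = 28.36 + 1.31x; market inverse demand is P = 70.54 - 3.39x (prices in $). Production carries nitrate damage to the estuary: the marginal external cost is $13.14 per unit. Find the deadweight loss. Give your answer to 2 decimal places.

DWL = $18.37

Market equilibrium (private): 28.36 + 1.31x = 70.54 - 3.39x → x_m = 8.9745.
Social marginal cost = private MC + MEC = 41.50 + 1.31x.
Set SMC = demand: 41.50 + 1.31x = 70.54 - 3.39x → x* = 6.1787.
Height of the DWL triangle at x_m is SMC(x_m) − demand(x_m) = MEC(x_m) = 13.1400.
DWL = ½ × 2.7958 × 13.1400 = 18.3684.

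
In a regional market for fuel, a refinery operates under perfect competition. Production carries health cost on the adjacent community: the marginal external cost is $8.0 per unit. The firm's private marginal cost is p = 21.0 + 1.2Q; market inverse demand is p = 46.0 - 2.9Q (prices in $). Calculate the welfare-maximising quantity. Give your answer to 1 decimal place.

Social marginal cost = private MC + MEC = 29.0 + 1.2Q.
Set SMC = demand: 29.0 + 1.2Q = 46.0 - 2.9Q → Q* = 4.1463.

Q* = 4.1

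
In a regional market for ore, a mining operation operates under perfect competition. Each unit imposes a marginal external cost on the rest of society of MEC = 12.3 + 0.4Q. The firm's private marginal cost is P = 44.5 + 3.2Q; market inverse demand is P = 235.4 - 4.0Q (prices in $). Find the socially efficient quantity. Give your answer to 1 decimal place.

Social marginal cost = private MC + MEC = 56.8 + 3.6Q.
Set SMC = demand: 56.8 + 3.6Q = 235.4 - 4.0Q → Q* = 23.5000.

Q* = 23.5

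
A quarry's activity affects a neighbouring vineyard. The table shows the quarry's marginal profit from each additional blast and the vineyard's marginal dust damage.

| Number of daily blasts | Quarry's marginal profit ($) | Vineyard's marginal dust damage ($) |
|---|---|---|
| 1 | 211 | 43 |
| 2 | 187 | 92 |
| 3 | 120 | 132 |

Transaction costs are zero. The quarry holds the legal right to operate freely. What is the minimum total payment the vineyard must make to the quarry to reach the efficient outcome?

Left alone the quarry would choose level 3 (marginal profit stays positive).
Efficient level: k* = 2 (marginal profit ≥ marginal dust damage through 2).
The vineyard must at least cover the quarry's forgone profit from cutting 3→2: 120 = 120.

$120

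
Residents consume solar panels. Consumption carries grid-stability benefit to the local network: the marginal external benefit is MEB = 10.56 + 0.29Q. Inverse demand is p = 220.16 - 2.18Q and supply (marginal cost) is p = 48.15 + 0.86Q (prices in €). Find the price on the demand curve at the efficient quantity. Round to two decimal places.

P = €75.43

Social marginal benefit = demand + MEB = 230.72 - 1.89Q.
Set SMB = MC: 230.72 - 1.89Q = 48.15 + 0.86Q → Q* = 66.3891.
Consumer price on the demand curve at Q*: 220.16 − 2.18×66.3891 = 75.4318.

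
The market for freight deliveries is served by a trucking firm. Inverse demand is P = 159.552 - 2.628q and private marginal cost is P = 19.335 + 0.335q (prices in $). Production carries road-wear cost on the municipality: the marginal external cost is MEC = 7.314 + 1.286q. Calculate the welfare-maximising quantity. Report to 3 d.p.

q* = 31.279

Social marginal cost = private MC + MEC = 26.649 + 1.621q.
Set SMC = demand: 26.649 + 1.621q = 159.552 - 2.628q → q* = 31.2787.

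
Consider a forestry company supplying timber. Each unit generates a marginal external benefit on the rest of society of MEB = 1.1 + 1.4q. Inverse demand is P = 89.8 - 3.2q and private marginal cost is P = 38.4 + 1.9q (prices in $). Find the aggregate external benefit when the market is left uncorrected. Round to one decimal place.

Market equilibrium (private): 38.4 + 1.9q = 89.8 - 3.2q → q_m = 10.0784.
Total external benefit = ∫₀^{q_m} (1.1 + 1.4q) dq = 1.1×10.0784 + ½×1.4×10.0784² = 82.1881.

$82.2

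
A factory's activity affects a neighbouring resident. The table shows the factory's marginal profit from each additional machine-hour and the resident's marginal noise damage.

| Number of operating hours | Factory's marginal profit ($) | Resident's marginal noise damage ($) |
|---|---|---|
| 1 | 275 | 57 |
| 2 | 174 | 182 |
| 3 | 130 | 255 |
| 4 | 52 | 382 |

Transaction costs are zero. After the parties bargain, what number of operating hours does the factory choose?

1

Bargaining reaches the level where marginal profit last exceeds marginal noise damage.
That holds through level 1 (275 ≥ 57) but not at 2 (174 < 182).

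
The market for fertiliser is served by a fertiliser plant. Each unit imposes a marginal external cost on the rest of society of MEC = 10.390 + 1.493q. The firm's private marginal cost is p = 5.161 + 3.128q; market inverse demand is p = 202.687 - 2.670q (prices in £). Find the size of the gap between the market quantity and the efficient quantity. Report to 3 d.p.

8.401 units

Market equilibrium (private): 5.161 + 3.128q = 202.687 - 2.670q → q_m = 34.0680.
Social marginal cost = private MC + MEC = 15.551 + 4.621q.
Set SMC = demand: 15.551 + 4.621q = 202.687 - 2.670q → q* = 25.6667.
Gap = |34.0680 − 25.6667| = 8.4013.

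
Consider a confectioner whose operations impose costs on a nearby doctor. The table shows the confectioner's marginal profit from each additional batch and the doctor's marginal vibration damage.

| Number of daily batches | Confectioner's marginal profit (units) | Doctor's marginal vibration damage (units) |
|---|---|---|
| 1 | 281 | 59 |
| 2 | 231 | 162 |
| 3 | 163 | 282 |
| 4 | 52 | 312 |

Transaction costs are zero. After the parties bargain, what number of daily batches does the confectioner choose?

Bargaining reaches the level where marginal profit last exceeds marginal vibration damage.
That holds through level 2 (231 ≥ 162) but not at 3 (163 < 282).

2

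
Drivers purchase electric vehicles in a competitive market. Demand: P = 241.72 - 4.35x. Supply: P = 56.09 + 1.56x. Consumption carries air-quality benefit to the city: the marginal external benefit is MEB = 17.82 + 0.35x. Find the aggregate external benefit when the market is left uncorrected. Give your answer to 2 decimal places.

732.36

Market equilibrium (private): 56.09 + 1.56x = 241.72 - 4.35x → x_m = 31.4095.
Total external benefit = ∫₀^{x_m} (17.82 + 0.35x) dx = 17.82×31.4095 + ½×0.35×31.4095² = 732.3647.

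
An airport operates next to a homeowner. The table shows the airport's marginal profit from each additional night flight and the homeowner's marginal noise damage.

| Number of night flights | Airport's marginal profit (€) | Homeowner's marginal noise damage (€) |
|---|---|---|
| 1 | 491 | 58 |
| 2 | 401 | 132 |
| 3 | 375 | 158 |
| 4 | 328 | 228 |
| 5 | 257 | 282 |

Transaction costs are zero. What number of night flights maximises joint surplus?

Bargaining reaches the level where marginal profit last exceeds marginal noise damage.
That holds through level 4 (328 ≥ 228) but not at 5 (257 < 282).

4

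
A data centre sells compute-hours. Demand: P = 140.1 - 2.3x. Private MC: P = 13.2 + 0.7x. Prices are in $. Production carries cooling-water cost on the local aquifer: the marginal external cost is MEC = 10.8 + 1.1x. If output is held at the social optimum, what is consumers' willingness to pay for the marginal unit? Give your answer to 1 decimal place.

P = $75.0

Social marginal cost = private MC + MEC = 24.0 + 1.8x.
Set SMC = demand: 24.0 + 1.8x = 140.1 - 2.3x → x* = 28.3171.
Consumer price on the demand curve at x*: 140.1 − 2.3×28.3171 = 74.9707.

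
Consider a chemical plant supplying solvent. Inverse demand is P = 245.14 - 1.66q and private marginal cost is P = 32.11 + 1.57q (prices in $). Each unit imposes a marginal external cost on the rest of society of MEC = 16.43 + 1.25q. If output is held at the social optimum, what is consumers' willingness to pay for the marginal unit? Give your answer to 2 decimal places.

Social marginal cost = private MC + MEC = 48.54 + 2.82q.
Set SMC = demand: 48.54 + 2.82q = 245.14 - 1.66q → q* = 43.8839.
Consumer price on the demand curve at q*: 245.14 − 1.66×43.8839 = 172.2927.

P = $172.29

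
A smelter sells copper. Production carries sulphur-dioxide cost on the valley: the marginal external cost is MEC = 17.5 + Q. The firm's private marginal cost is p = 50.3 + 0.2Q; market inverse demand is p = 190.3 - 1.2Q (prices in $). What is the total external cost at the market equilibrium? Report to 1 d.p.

$6750.0

Market equilibrium (private): 50.3 + 0.2Q = 190.3 - 1.2Q → Q_m = 100.0000.
Total external cost = ∫₀^{Q_m} (17.5 + 1.0Q) dQ = 17.5×100.0000 + ½×1.0×100.0000² = 6750.0000.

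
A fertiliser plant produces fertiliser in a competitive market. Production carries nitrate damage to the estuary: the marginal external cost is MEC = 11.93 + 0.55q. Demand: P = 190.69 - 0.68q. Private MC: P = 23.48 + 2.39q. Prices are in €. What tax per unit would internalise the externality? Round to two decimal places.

Social marginal cost = private MC + MEC = 35.41 + 2.94q.
Set SMC = demand: 35.41 + 2.94q = 190.69 - 0.68q → q* = 42.8950.
The Pigouvian tax equals MEC at q*: 11.93 + 0.55×42.8950 = 35.5223.

tax = €35.52 per unit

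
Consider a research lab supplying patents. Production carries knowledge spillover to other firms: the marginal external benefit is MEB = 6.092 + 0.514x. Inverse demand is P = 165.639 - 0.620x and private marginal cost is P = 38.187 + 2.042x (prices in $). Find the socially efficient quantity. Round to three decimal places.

Social marginal cost = private MC − MEB = 32.095 + 1.528x.
Set SMC = demand: 32.095 + 1.528x = 165.639 - 0.620x → x* = 62.1713.

x* = 62.171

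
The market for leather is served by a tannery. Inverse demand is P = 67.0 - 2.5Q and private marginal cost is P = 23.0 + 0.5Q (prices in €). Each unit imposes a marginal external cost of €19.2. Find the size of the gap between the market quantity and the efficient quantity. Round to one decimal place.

6.4 units

Market equilibrium (private): 23.0 + 0.5Q = 67.0 - 2.5Q → Q_m = 14.6667.
Social marginal cost = private MC + MEC = 42.2 + 0.5Q.
Set SMC = demand: 42.2 + 0.5Q = 67.0 - 2.5Q → Q* = 8.2667.
Gap = |14.6667 − 8.2667| = 6.4000.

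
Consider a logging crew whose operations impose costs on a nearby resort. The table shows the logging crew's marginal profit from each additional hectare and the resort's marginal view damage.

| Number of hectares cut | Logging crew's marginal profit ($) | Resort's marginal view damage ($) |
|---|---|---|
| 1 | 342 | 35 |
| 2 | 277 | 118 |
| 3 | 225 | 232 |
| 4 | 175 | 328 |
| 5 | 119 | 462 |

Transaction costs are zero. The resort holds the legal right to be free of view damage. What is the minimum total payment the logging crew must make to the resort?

$153

Efficient level: marginal profit ≥ marginal view damage through level 2, so k* = 2.
With the resort holding the right, the logging crew must at least compensate total damage at k*: 35 + 118 = 153.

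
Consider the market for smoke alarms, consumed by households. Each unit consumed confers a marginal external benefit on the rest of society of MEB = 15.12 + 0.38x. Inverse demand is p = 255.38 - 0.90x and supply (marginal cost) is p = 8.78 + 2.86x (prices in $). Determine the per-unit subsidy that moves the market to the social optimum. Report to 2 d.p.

Social marginal benefit = demand + MEB = 270.50 - 0.52x.
Set SMB = MC: 270.50 - 0.52x = 8.78 + 2.86x → x* = 77.4320.
The Pigouvian subsidy equals MEB at x*: 15.12 + 0.38×77.4320 = 44.5442.

subsidy = $44.54 per unit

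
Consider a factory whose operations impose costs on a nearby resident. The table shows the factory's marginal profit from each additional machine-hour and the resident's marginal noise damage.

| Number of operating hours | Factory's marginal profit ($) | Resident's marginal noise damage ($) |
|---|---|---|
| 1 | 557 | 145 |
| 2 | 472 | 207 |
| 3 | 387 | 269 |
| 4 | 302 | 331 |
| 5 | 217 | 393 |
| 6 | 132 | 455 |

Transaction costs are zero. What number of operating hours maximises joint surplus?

Bargaining reaches the level where marginal profit last exceeds marginal noise damage.
That holds through level 3 (387 ≥ 269) but not at 4 (302 < 331).

3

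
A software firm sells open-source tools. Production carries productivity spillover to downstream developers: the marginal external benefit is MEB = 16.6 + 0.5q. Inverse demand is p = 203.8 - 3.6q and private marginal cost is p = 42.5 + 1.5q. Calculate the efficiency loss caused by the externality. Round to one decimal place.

DWL = 114.2

Market equilibrium (private): 42.5 + 1.5q = 203.8 - 3.6q → q_m = 31.6275.
Social marginal cost = private MC − MEB = 25.9 + q.
Set SMC = demand: 25.9 + q = 203.8 - 3.6q → q* = 38.6739.
Between q* and q_m the wedge demand − SMC runs linearly from 0 to MEB(q_m), so the loss is a triangle.
DWL = ½ × 7.0464 × 32.4137 = 114.1999.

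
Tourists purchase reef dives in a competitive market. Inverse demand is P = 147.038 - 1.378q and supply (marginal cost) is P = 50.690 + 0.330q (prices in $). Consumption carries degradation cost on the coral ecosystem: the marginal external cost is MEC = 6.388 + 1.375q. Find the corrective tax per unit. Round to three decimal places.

Social marginal benefit = demand − MEC = 140.650 - 2.753q.
Set SMB = MC: 140.650 - 2.753q = 50.690 + 0.330q → q* = 29.1794.
The Pigouvian tax equals MEC at q*: 6.388 + 1.375×29.1794 = 46.5097.

tax = $46.510 per unit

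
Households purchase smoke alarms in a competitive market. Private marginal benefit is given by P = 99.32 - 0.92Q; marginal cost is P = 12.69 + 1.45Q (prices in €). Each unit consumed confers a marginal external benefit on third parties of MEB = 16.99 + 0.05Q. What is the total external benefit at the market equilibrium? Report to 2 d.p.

Market equilibrium (private): 12.69 + 1.45Q = 99.32 - 0.92Q → Q_m = 36.5527.
Total external benefit = ∫₀^{Q_m} (16.99 + 0.05Q) dQ = 16.99×36.5527 + ½×0.05×36.5527² = 654.4329.

€654.43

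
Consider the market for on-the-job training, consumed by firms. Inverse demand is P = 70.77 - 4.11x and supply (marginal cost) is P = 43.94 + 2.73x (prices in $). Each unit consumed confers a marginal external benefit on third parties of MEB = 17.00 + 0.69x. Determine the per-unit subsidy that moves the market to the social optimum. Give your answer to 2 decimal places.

subsidy = $21.92 per unit

Social marginal benefit = demand + MEB = 87.77 - 3.42x.
Set SMB = MC: 87.77 - 3.42x = 43.94 + 2.73x → x* = 7.1268.
The Pigouvian subsidy equals MEB at x*: 17.00 + 0.69×7.1268 = 21.9175.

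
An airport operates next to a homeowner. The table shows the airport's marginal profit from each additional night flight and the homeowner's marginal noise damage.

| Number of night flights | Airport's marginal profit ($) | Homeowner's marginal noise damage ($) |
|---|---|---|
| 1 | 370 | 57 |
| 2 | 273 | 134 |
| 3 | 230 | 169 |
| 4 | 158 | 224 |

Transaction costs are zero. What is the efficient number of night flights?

3

Bargaining reaches the level where marginal profit last exceeds marginal noise damage.
That holds through level 3 (230 ≥ 169) but not at 4 (158 < 224).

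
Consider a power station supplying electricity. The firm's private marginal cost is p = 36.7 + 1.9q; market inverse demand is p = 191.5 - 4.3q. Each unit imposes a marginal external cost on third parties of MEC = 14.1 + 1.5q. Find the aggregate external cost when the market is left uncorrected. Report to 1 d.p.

819.6

Market equilibrium (private): 36.7 + 1.9q = 191.5 - 4.3q → q_m = 24.9677.
Total external cost = ∫₀^{q_m} (14.1 + 1.5q) dq = 14.1×24.9677 + ½×1.5×24.9677² = 819.5841.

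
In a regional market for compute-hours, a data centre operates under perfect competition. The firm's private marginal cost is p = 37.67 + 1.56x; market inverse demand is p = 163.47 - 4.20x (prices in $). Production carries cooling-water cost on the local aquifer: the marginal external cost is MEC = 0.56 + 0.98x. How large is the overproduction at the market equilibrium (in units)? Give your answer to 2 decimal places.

Market equilibrium (private): 37.67 + 1.56x = 163.47 - 4.20x → x_m = 21.8403.
Social marginal cost = private MC + MEC = 38.23 + 2.54x.
Set SMC = demand: 38.23 + 2.54x = 163.47 - 4.20x → x* = 18.5816.
Gap = |21.8403 − 18.5816| = 3.2587.

3.26 units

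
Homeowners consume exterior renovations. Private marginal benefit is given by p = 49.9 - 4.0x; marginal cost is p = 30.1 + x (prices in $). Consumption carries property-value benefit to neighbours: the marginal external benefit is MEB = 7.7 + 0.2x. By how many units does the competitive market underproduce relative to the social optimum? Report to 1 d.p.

Market equilibrium (private): 30.1 + x = 49.9 - 4.0x → x_m = 3.9600.
Social marginal benefit = demand + MEB = 57.6 - 3.8x.
Set SMB = MC: 57.6 - 3.8x = 30.1 + x → x* = 5.7292.
Gap = |3.9600 − 5.7292| = 1.7692.

1.8 units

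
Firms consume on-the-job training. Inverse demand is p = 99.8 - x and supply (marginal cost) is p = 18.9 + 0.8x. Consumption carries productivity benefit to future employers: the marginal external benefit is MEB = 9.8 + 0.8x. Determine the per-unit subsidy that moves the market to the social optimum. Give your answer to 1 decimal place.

Social marginal benefit = demand + MEB = 109.6 - 0.2x.
Set SMB = MC: 109.6 - 0.2x = 18.9 + 0.8x → x* = 90.7000.
The Pigouvian subsidy equals MEB at x*: 9.8 + 0.8×90.7000 = 82.3600.

subsidy = 82.4 per unit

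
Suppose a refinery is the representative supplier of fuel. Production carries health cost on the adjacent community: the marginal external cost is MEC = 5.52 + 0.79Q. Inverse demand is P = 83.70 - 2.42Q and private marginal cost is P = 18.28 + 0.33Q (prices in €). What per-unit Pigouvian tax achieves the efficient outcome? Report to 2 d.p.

tax = €18.89 per unit

Social marginal cost = private MC + MEC = 23.80 + 1.12Q.
Set SMC = demand: 23.80 + 1.12Q = 83.70 - 2.42Q → Q* = 16.9209.
The Pigouvian tax equals MEC at Q*: 5.52 + 0.79×16.9209 = 18.8875.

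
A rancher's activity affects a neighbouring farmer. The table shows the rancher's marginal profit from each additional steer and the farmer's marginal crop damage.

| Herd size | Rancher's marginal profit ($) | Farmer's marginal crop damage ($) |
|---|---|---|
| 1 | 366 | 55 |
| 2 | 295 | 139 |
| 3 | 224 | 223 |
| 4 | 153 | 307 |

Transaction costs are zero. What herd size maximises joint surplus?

Bargaining reaches the level where marginal profit last exceeds marginal crop damage.
That holds through level 3 (224 ≥ 223) but not at 4 (153 < 307).

3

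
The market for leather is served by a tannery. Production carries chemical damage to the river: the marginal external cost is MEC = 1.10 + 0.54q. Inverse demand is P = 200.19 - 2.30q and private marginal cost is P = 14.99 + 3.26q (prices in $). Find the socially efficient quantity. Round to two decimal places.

q* = 30.18

Social marginal cost = private MC + MEC = 16.09 + 3.80q.
Set SMC = demand: 16.09 + 3.80q = 200.19 - 2.30q → q* = 30.1803.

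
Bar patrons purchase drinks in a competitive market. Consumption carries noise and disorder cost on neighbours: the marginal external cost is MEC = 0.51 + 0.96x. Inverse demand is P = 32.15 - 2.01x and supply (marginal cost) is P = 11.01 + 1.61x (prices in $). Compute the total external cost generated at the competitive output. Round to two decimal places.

$19.35

Market equilibrium (private): 11.01 + 1.61x = 32.15 - 2.01x → x_m = 5.8398.
Total external cost = ∫₀^{x_m} (0.51 + 0.96x) dx = 0.51×5.8398 + ½×0.96×5.8398² = 19.3479.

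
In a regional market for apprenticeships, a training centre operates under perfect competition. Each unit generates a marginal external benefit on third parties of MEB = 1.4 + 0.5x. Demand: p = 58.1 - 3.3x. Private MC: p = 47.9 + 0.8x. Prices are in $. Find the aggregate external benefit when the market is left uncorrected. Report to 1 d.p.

$5.0

Market equilibrium (private): 47.9 + 0.8x = 58.1 - 3.3x → x_m = 2.4878.
Total external benefit = ∫₀^{x_m} (1.4 + 0.5x) dx = 1.4×2.4878 + ½×0.5×2.4878² = 5.0302.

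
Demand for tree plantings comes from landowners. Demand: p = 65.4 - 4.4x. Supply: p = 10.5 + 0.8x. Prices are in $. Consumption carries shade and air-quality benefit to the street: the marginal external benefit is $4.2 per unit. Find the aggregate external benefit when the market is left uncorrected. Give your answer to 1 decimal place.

Market equilibrium (private): 10.5 + 0.8x = 65.4 - 4.4x → x_m = 10.5577.
Total external benefit = MEB × x_m = 4.2 × 10.5577 = 44.3423.

$44.3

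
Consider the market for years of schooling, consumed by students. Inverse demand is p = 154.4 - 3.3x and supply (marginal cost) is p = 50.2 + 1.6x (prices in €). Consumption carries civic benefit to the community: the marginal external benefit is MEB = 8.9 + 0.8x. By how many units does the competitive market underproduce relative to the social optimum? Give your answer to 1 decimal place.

Market equilibrium (private): 50.2 + 1.6x = 154.4 - 3.3x → x_m = 21.2653.
Social marginal benefit = demand + MEB = 163.3 - 2.5x.
Set SMB = MC: 163.3 - 2.5x = 50.2 + 1.6x → x* = 27.5854.
Gap = |21.2653 − 27.5854| = 6.3201.

6.3 units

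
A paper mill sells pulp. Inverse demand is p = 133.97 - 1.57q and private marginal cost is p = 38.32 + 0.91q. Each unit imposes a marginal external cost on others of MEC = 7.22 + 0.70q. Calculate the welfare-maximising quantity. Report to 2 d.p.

q* = 27.81

Social marginal cost = private MC + MEC = 45.54 + 1.61q.
Set SMC = demand: 45.54 + 1.61q = 133.97 - 1.57q → q* = 27.8082.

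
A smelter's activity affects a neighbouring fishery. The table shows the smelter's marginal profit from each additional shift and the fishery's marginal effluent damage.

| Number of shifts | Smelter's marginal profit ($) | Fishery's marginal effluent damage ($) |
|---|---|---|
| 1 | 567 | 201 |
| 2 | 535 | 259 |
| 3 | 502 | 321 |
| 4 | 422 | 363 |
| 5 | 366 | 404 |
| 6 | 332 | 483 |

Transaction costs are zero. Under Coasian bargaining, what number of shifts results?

Bargaining reaches the level where marginal profit last exceeds marginal effluent damage.
That holds through level 4 (422 ≥ 363) but not at 5 (366 < 404).

4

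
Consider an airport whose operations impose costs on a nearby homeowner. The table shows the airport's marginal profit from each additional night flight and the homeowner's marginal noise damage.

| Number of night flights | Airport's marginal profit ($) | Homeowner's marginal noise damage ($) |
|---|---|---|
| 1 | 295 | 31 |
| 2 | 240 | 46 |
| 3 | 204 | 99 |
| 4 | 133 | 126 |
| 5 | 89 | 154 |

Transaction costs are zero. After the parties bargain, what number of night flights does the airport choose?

4

Bargaining reaches the level where marginal profit last exceeds marginal noise damage.
That holds through level 4 (133 ≥ 126) but not at 5 (89 < 154).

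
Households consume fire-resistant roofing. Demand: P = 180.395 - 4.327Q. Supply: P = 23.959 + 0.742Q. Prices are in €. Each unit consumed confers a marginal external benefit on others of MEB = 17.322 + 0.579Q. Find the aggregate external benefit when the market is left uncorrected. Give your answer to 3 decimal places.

€810.305

Market equilibrium (private): 23.959 + 0.742Q = 180.395 - 4.327Q → Q_m = 30.8613.
Total external benefit = ∫₀^{Q_m} (17.322 + 0.579Q) dQ = 17.322×30.8613 + ½×0.579×30.8613² = 810.3050.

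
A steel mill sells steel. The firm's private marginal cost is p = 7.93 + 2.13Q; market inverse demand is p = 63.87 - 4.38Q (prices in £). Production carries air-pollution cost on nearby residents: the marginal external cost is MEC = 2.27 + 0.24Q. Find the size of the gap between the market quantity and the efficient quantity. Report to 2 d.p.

0.64 units

Market equilibrium (private): 7.93 + 2.13Q = 63.87 - 4.38Q → Q_m = 8.5929.
Social marginal cost = private MC + MEC = 10.20 + 2.37Q.
Set SMC = demand: 10.20 + 2.37Q = 63.87 - 4.38Q → Q* = 7.9511.
Gap = |8.5929 − 7.9511| = 0.6418.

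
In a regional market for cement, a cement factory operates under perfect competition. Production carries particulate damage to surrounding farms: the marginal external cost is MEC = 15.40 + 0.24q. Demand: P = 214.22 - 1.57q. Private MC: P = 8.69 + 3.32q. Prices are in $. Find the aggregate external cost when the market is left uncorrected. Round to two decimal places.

Market equilibrium (private): 8.69 + 3.32q = 214.22 - 1.57q → q_m = 42.0307.
Total external cost = ∫₀^{q_m} (15.40 + 0.24q) dq = 15.40×42.0307 + ½×0.24×42.0307² = 859.2623.

$859.26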